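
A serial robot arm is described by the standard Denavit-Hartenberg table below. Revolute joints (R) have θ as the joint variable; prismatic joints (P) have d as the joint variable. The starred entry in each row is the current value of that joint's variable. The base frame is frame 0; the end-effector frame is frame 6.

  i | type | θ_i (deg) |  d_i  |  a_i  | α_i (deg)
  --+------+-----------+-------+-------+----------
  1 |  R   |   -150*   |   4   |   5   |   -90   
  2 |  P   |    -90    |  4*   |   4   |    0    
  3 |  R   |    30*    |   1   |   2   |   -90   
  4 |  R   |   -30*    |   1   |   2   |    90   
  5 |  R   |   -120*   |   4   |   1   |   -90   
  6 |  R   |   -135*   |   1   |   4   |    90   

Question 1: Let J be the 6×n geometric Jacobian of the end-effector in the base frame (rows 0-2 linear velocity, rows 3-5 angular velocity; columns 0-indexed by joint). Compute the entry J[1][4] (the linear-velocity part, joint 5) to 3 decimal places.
axis z_4 = (0.6495,-0.6250,-0.4330); lever o_n−o_4 = (3.4001,-5.8932,-2.1633)
cross product → J_v[:, 4] = (-1.1997,-0.0671,-1.7027)
J_ω[:, 4] = z_4
entry J[1][4] = -0.0671

-0.067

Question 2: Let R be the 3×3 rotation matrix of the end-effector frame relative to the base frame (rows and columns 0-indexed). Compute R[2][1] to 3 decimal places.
0.900

End-effector y-axis (col 1 of R) = (0.2667,-0.3460,0.8995)
R[2][1] = 0.8995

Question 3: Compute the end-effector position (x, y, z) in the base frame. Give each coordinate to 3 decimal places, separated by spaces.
-0.296 -14.955 8.569

after link 1: o_1 = (-4.3301, -2.5000, 4.0000)
after link 2: o_2 = (-2.3301, -5.9641, 8.0000)
after link 3: o_3 = (-2.6962, -7.3301, 9.7321)
after link 4: o_4 = (-3.6962, -9.0622, 10.7321)
after link 5: o_5 = (-0.3861, -10.8624, 9.0580)
after link 6: o_6 = (-0.2961, -14.9554, 8.5687)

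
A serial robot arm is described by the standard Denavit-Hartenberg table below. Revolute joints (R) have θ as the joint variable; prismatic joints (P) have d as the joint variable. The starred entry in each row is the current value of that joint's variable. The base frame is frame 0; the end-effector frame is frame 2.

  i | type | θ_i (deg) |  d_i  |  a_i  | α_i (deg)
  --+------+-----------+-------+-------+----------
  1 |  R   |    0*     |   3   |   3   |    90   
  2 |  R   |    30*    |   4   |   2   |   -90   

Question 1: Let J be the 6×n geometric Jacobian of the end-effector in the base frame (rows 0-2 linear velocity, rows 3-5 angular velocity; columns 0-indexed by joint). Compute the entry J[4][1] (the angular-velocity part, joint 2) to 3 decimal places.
-1.000

axis z_1 = (0.0000,-1.0000,0.0000); lever o_n−o_1 = (1.7321,-4.0000,1.0000)
cross product → J_v[:, 1] = (-1.0000,0.0000,1.7321)
J_ω[:, 1] = z_1
entry J[4][1] = -1.0000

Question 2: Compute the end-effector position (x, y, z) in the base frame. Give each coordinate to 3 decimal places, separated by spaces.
4.732 -4.000 4.000

after link 1: o_1 = (3.0000, 0.0000, 3.0000)
after link 2: o_2 = (4.7321, -4.0000, 4.0000)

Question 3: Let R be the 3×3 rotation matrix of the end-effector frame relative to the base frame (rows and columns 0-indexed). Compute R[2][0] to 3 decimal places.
End-effector x-axis (col 0 of R) = (0.8660,0.0000,0.5000)
R[2][0] = 0.5000

0.500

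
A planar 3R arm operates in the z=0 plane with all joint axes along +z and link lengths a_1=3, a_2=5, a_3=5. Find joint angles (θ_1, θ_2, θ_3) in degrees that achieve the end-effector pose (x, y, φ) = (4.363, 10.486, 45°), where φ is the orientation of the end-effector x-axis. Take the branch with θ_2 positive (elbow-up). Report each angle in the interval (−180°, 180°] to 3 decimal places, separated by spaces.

wrist centre = target − a_3·(cos φ, sin φ) = (0.8275, 6.9505)
cos θ_2 = (48.9937−3²−5²)/(2·3·5) = 0.4998; θ_2 = 60.0139° (elbow-up)
β = atan2(6.9505,0.8275) = 83.2108°; ψ = atan2(4.3307,5.4989) = 38.2225°
θ_1 = β − ψ = 44.9883°
θ_3 = φ − θ_1 − θ_2 = -60.0023° (wrapped to (-180°,180°])

44.988 60.014 -60.002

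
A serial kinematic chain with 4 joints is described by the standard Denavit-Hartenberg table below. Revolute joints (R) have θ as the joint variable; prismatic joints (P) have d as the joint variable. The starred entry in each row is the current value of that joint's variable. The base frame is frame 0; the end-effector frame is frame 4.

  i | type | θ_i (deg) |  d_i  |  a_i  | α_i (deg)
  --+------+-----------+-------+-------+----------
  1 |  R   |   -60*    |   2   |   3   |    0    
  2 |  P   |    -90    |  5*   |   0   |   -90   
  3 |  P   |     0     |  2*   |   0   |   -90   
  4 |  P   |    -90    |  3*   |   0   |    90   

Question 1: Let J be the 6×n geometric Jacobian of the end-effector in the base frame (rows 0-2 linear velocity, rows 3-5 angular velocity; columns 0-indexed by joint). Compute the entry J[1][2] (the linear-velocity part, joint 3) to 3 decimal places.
-0.866

prismatic axis z_2 = (0.5000,-0.8660,0.0000)
J_v[:, 2] = z_2; J_ω[:, 2] = (0,0,0)
entry J[1][2] = -0.8660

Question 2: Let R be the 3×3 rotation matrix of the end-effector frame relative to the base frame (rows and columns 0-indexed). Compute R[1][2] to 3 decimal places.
End-effector z-axis (col 2 of R) = (0.8660,0.5000,-0.0000)
R[1][2] = 0.5000

0.500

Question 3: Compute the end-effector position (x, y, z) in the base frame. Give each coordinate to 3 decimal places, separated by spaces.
after link 1: o_1 = (1.5000, -2.5981, 2.0000)
after link 2: o_2 = (1.5000, -2.5981, 7.0000)
after link 3: o_3 = (2.5000, -4.3301, 7.0000)
after link 4: o_4 = (2.5000, -4.3301, 4.0000)

2.500 -4.330 4.000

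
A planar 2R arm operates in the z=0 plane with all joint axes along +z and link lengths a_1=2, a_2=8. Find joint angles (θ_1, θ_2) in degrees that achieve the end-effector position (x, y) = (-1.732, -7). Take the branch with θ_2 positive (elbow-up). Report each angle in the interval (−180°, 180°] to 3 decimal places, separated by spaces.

150.000 120.000

cos θ_2 = (51.9998−2²−8²)/(2·2·8) = -0.5000; θ_2 = 120.0004° (elbow-up)
β = atan2(-7.0000,-1.7320) = -103.8975°; ψ = atan2(6.9282,-2.0000) = 106.1025°
θ_1 = β − ψ = -210.0000°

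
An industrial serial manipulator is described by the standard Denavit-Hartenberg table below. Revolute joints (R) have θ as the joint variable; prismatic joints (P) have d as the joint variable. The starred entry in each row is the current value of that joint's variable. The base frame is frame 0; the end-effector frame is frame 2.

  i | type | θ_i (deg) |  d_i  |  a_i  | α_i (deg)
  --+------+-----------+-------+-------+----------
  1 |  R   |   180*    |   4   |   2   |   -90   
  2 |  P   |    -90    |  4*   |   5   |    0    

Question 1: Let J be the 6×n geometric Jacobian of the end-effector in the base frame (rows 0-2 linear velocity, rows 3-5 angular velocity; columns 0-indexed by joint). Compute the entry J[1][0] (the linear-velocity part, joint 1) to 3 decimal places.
-2.000

axis z_0 = ẑ; lever o_n−o_0 = (-2.0000,-4.0000,9.0000)
cross product → J_v[:, 0] = (4.0000,-2.0000,0.0000)
J_ω[:, 0] = z_0
entry J[1][0] = -2.0000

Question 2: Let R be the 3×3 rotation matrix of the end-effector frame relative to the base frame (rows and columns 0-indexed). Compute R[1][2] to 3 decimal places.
End-effector z-axis (col 2 of R) = (-0.0000,-1.0000,0.0000)
R[1][2] = -1.0000

-1.000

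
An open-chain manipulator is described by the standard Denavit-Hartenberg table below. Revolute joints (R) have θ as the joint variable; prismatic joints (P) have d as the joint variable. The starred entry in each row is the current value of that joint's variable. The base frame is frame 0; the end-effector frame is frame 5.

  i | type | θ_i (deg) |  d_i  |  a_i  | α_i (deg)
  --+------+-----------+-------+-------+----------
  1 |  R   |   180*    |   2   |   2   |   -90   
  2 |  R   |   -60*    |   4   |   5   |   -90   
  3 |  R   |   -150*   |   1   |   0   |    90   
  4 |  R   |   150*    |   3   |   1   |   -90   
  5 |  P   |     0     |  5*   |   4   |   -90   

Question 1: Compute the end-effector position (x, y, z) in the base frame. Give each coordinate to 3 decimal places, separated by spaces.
-5.989 2.013 10.569

after link 1: o_1 = (-2.0000, 0.0000, 2.0000)
after link 2: o_2 = (-4.5000, -4.0000, 6.3301)
after link 3: o_3 = (-5.3660, -4.0000, 5.8301)
after link 4: o_4 = (-5.4240, -0.9689, 4.9306)
after link 5: o_5 = (-5.9886, 2.0131, 10.5687)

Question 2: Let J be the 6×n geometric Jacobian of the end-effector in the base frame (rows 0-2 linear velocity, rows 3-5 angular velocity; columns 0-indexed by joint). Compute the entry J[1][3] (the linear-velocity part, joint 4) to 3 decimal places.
-0.915

axis z_3 = (0.2500,0.8660,-0.4330); lever o_n−o_3 = (-0.6226,6.0131,4.7386)
cross product → J_v[:, 3] = (6.7075,-0.9151,2.0425)
J_ω[:, 3] = z_3
entry J[1][3] = -0.9151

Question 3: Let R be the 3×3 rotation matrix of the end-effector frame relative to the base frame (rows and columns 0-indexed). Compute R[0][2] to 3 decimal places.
End-effector z-axis (col 2 of R) = (-0.2500,-0.8660,0.4330)
R[0][2] = -0.2500

-0.250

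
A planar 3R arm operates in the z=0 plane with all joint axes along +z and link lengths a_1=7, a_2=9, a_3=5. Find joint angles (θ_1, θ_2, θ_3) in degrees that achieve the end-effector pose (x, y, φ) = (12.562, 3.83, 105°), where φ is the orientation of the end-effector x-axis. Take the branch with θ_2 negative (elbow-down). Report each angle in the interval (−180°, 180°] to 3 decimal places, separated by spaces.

wrist centre = target − a_3·(cos φ, sin φ) = (13.8561, -0.9996)
cos θ_2 = (192.9906−7²−9²)/(2·7·9) = 0.4999; θ_2 = -60.0049° (elbow-down)
β = atan2(-0.9996,13.8561) = -4.1264°; ψ = atan2(-7.7946,11.4993) = -34.1307°
θ_1 = β − ψ = 30.0043°
θ_3 = φ − θ_1 − θ_2 = 135.0006° (wrapped to (-180°,180°])

30.004 -60.005 135.001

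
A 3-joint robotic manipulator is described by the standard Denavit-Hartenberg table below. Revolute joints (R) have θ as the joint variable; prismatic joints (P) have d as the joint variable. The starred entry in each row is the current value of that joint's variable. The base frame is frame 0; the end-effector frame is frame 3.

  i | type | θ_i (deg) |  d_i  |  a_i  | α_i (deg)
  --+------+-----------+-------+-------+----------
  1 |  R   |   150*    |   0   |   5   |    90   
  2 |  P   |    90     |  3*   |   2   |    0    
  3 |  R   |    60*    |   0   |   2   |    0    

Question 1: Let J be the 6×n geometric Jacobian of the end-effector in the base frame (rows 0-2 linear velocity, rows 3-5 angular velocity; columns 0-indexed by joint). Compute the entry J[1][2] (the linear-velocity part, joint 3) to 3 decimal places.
axis z_2 = (0.5000,0.8660,0.0000); lever o_n−o_2 = (1.5000,-0.8660,1.0000)
cross product → J_v[:, 2] = (0.8660,-0.5000,-1.7321)
J_ω[:, 2] = z_2
entry J[1][2] = -0.5000

-0.500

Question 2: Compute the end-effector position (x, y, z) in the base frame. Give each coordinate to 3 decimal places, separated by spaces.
after link 1: o_1 = (-4.3301, 2.5000, 0.0000)
after link 2: o_2 = (-2.8301, 5.0981, 2.0000)
after link 3: o_3 = (-1.3301, 4.2321, 3.0000)

-1.330 4.232 3.000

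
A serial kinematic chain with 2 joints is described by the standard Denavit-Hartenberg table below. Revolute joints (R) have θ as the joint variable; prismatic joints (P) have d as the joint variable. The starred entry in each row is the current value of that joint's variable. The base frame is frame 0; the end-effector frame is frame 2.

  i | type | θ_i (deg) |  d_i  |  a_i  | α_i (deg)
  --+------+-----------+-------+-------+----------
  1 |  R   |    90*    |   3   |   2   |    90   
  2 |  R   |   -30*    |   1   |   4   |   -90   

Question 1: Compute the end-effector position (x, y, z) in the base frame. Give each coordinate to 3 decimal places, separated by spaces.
1.000 5.464 1.000

after link 1: o_1 = (0.0000, 2.0000, 3.0000)
after link 2: o_2 = (1.0000, 5.4641, 1.0000)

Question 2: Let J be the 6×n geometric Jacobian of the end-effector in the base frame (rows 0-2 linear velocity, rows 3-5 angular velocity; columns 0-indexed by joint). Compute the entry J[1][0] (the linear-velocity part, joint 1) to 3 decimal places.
axis z_0 = ẑ; lever o_n−o_0 = (1.0000,5.4641,1.0000)
cross product → J_v[:, 0] = (-5.4641,1.0000,0.0000)
J_ω[:, 0] = z_0
entry J[1][0] = 1.0000

1.000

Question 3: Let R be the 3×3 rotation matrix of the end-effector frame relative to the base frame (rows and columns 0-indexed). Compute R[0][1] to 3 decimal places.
End-effector y-axis (col 1 of R) = (-1.0000,0.0000,-0.0000)
R[0][1] = -1.0000

-1.000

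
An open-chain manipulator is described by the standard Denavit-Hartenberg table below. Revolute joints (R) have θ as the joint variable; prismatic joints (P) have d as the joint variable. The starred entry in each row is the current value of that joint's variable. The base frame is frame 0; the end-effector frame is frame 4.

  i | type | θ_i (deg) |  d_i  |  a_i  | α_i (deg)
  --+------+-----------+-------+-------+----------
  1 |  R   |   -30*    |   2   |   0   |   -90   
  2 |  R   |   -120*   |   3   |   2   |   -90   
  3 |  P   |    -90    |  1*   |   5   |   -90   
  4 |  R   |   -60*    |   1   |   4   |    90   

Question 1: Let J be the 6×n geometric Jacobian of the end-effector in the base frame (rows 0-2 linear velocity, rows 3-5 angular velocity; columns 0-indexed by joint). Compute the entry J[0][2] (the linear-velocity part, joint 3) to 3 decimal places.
prismatic axis z_2 = (0.7500,-0.4330,0.5000)
J_v[:, 2] = z_2; J_ω[:, 2] = (0,0,0)
entry J[0][2] = 0.7500

0.750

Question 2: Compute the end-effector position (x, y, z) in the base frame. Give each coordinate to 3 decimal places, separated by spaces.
7.049 7.477 6.830

after link 1: o_1 = (0.0000, 0.0000, 2.0000)
after link 2: o_2 = (0.6340, 3.0981, 3.7321)
after link 3: o_3 = (3.8840, 6.9952, 4.2321)
after link 4: o_4 = (7.0490, 7.4772, 6.8301)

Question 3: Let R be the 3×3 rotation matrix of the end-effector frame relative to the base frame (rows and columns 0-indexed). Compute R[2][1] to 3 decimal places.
End-effector y-axis (col 1 of R) = (-0.4330,0.2500,0.8660)
R[2][1] = 0.8660

0.866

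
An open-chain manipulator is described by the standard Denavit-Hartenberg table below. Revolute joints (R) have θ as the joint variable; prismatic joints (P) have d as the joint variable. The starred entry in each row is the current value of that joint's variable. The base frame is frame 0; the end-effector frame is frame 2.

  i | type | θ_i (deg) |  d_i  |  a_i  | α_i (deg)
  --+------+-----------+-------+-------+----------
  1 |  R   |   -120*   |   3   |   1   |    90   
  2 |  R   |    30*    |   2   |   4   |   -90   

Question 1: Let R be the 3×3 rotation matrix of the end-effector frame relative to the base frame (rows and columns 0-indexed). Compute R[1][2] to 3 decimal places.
0.433

End-effector z-axis (col 2 of R) = (0.2500,0.4330,0.8660)
R[1][2] = 0.4330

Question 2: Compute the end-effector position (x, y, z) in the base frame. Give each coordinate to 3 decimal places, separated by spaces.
-3.964 -2.866 5.000

after link 1: o_1 = (-0.5000, -0.8660, 3.0000)
after link 2: o_2 = (-3.9641, -2.8660, 5.0000)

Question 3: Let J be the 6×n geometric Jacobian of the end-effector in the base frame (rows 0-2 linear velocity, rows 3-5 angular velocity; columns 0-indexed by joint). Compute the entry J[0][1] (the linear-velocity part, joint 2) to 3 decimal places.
axis z_1 = (-0.8660,0.5000,0.0000); lever o_n−o_1 = (-3.4641,-2.0000,2.0000)
cross product → J_v[:, 1] = (1.0000,1.7321,3.4641)
J_ω[:, 1] = z_1
entry J[0][1] = 1.0000

1.000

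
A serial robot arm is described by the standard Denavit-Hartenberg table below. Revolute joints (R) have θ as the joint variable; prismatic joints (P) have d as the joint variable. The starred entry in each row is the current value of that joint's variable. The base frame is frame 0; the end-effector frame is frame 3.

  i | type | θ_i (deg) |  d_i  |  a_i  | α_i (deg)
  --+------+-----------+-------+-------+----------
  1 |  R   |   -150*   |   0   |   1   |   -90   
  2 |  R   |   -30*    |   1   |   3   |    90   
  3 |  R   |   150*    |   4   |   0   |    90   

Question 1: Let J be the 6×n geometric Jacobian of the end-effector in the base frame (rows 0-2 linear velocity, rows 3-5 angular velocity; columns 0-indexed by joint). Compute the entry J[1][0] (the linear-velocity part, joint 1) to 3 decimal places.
-0.884

axis z_0 = ẑ; lever o_n−o_0 = (-0.8840,-1.6651,4.9641)
cross product → J_v[:, 0] = (1.6651,-0.8840,0.0000)
J_ω[:, 0] = z_0
entry J[1][0] = -0.8840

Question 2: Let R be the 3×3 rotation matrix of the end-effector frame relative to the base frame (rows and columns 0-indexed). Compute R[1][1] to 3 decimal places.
End-effector y-axis (col 1 of R) = (0.4330,0.2500,0.8660)
R[1][1] = 0.2500

0.250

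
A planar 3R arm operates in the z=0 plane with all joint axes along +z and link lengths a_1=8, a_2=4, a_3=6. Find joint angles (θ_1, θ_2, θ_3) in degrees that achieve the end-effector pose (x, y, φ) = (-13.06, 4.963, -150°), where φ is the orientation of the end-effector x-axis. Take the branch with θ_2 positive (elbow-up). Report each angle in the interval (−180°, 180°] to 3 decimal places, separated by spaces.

120.000 45.007 44.993

wrist centre = target − a_3·(cos φ, sin φ) = (-7.8638, 7.9630)
cos θ_2 = (125.2495−8²−4²)/(2·8·4) = 0.7070; θ_2 = 45.0068° (elbow-up)
β = atan2(7.9630,-7.8638) = 134.6411°; ψ = atan2(2.8288,10.8281) = 14.6409°
θ_1 = β − ψ = 120.0002°
θ_3 = φ − θ_1 − θ_2 = 44.9931° (wrapped to (-180°,180°])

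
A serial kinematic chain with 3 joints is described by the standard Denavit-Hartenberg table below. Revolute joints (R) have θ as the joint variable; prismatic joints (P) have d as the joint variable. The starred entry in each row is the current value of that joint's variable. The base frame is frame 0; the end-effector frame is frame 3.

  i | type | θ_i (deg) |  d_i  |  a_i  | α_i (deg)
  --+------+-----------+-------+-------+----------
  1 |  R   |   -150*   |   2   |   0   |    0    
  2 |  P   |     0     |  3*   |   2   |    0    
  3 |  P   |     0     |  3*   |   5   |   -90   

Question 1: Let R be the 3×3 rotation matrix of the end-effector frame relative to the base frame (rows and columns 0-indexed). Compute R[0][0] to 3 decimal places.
End-effector x-axis (col 0 of R) = (-0.8660,-0.5000,0.0000)
R[0][0] = -0.8660

-0.866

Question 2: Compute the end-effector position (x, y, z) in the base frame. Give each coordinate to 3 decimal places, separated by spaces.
after link 1: o_1 = (0.0000, 0.0000, 2.0000)
after link 2: o_2 = (-1.7321, -1.0000, 5.0000)
after link 3: o_3 = (-6.0622, -3.5000, 8.0000)

-6.062 -3.500 8.000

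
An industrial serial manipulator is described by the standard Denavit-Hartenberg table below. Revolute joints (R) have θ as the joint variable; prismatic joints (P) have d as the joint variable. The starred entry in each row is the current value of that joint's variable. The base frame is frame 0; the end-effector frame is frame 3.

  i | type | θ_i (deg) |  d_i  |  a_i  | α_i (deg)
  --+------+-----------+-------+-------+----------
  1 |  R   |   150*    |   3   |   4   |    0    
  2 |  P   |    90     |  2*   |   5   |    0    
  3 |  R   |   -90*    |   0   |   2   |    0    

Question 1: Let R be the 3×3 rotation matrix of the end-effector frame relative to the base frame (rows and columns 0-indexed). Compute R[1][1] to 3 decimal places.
-0.866

End-effector y-axis (col 1 of R) = (-0.5000,-0.8660,0.0000)
R[1][1] = -0.8660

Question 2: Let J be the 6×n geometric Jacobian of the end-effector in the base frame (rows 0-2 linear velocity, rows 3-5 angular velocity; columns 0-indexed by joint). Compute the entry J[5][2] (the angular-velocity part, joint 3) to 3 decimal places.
axis z_2 = (0.0000,0.0000,1.0000); lever o_n−o_2 = (-1.7321,1.0000,0.0000)
cross product → J_v[:, 2] = (-1.0000,-1.7321,0.0000)
J_ω[:, 2] = z_2
entry J[5][2] = 1.0000

1.000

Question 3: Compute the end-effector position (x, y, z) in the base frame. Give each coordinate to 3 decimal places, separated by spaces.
-7.696 -1.330 5.000

after link 1: o_1 = (-3.4641, 2.0000, 3.0000)
after link 2: o_2 = (-5.9641, -2.3301, 5.0000)
after link 3: o_3 = (-7.6962, -1.3301, 5.0000)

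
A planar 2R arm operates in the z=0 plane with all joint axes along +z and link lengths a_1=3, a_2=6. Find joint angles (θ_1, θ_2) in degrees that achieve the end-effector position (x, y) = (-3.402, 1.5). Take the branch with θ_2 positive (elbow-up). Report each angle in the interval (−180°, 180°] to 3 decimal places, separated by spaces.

cos θ_2 = (13.8236−3²−6²)/(2·3·6) = -0.8660; θ_2 = 149.9983° (elbow-up)
β = atan2(1.5000,-3.4020) = 156.2065°; ψ = atan2(3.0001,-2.1961) = 126.2036°
θ_1 = β − ψ = 30.0029°

30.003 149.998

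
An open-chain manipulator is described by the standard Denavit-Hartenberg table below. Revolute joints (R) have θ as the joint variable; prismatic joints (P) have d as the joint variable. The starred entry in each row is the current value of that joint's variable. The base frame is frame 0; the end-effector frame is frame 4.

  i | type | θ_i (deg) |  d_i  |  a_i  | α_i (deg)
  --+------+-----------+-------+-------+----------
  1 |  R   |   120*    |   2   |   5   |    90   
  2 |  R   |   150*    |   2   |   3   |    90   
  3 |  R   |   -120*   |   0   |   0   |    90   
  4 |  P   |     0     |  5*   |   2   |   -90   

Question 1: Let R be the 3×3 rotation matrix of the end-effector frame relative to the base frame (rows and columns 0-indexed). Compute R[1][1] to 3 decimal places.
-0.900

End-effector y-axis (col 1 of R) = (-0.0580,-0.8995,0.4330)
R[1][1] = -0.8995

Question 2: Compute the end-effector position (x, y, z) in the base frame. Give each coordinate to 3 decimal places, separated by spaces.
after link 1: o_1 = (-2.5000, 4.3301, 2.0000)
after link 2: o_2 = (0.5311, 3.0801, 3.5000)
after link 3: o_3 = (0.5311, 3.0801, 3.5000)
after link 4: o_4 = (-1.1119, 7.4617, 0.8349)

-1.112 7.462 0.835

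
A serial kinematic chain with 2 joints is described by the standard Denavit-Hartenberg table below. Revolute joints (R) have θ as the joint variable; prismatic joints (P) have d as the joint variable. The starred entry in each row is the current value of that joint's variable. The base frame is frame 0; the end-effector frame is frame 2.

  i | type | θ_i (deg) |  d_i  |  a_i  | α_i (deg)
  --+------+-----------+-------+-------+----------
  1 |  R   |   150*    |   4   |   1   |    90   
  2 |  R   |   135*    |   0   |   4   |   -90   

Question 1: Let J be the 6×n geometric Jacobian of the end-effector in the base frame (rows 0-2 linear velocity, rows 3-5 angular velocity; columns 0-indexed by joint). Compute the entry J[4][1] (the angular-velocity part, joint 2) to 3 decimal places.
axis z_1 = (0.5000,0.8660,0.0000); lever o_n−o_1 = (2.4495,-1.4142,2.8284)
cross product → J_v[:, 1] = (2.4495,-1.4142,-2.8284)
J_ω[:, 1] = z_1
entry J[4][1] = 0.8660

0.866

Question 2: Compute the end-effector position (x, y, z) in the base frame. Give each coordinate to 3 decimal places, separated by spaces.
after link 1: o_1 = (-0.8660, 0.5000, 4.0000)
after link 2: o_2 = (1.5835, -0.9142, 6.8284)

1.583 -0.914 6.828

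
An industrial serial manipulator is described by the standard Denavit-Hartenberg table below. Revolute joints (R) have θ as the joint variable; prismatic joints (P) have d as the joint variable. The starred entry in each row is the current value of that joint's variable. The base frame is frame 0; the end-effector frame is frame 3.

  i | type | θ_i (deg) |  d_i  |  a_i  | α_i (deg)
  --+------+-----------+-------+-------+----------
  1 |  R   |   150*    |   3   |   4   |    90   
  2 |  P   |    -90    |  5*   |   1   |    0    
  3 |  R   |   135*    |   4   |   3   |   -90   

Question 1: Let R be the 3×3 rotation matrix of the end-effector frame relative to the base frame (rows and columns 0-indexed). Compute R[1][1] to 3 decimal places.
-0.866

End-effector y-axis (col 1 of R) = (-0.5000,-0.8660,-0.0000)
R[1][1] = -0.8660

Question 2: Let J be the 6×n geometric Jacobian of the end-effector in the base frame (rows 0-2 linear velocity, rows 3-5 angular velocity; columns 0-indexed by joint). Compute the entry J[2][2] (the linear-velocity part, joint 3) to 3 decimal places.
2.121

axis z_2 = (0.5000,0.8660,0.0000); lever o_n−o_2 = (0.1629,4.5248,2.1213)
cross product → J_v[:, 2] = (1.8371,-1.0607,2.1213)
J_ω[:, 2] = z_2
entry J[2][2] = 2.1213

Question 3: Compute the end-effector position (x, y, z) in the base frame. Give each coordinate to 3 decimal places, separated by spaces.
after link 1: o_1 = (-3.4641, 2.0000, 3.0000)
after link 2: o_2 = (-0.9641, 6.3301, 2.0000)
after link 3: o_3 = (-0.8012, 10.8549, 4.1213)

-0.801 10.855 4.121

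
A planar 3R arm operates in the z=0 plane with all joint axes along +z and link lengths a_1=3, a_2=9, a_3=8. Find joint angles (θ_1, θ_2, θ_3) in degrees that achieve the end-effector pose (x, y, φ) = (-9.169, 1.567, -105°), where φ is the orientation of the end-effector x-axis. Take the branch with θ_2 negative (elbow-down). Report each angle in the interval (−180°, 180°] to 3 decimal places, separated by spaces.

149.987 -29.982 134.995

wrist centre = target − a_3·(cos φ, sin φ) = (-7.0984, 9.2944)
cos θ_2 = (136.7740−3²−9²)/(2·3·9) = 0.8662; θ_2 = -29.9818° (elbow-down)
β = atan2(9.2944,-7.0984) = 127.3702°; ψ = atan2(-4.4975,10.7957) = -22.6168°
θ_1 = β − ψ = 149.9870°
θ_3 = φ − θ_1 − θ_2 = 134.9948° (wrapped to (-180°,180°])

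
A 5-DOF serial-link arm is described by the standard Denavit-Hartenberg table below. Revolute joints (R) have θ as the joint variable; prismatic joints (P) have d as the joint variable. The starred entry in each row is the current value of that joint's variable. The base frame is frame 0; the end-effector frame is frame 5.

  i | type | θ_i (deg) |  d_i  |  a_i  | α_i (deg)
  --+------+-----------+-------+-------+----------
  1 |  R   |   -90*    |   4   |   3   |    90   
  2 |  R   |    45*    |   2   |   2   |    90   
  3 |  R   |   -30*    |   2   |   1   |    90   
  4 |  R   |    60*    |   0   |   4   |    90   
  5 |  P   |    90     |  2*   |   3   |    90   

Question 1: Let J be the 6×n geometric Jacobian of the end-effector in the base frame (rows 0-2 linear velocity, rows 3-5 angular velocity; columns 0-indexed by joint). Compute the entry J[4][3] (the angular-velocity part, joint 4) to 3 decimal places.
0.354

axis z_3 = (0.8660,0.3536,-0.3536); lever o_n−o_3 = (4.4641,-2.9671,-0.5176)
cross product → J_v[:, 3] = (-1.2321,-1.1300,-4.1479)
J_ω[:, 3] = z_3
entry J[4][3] = 0.3536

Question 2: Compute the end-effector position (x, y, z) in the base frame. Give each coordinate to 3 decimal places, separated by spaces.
after link 1: o_1 = (0.0000, -3.0000, 4.0000)
after link 2: o_2 = (-2.0000, -4.4142, 5.4142)
after link 3: o_3 = (-1.5000, -6.4408, 4.6124)
after link 4: o_4 = (-0.5000, -10.1150, 3.3876)
after link 5: o_5 = (2.9641, -9.4079, 4.0947)

2.964 -9.408 4.095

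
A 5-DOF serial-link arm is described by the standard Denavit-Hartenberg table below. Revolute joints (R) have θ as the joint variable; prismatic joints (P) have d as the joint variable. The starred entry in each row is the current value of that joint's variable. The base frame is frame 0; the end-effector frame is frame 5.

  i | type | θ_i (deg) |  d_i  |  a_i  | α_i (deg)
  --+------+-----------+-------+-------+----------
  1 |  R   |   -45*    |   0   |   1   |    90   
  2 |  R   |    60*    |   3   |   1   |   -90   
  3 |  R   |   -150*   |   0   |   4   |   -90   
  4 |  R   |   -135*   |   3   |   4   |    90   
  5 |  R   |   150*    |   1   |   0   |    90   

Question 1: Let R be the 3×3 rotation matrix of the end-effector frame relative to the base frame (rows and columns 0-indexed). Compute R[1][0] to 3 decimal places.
End-effector x-axis (col 0 of R) = (-0.2468,-0.7986,-0.5490)
R[1][0] = -0.7986

-0.799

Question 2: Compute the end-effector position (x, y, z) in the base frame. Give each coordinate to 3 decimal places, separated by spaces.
-3.973 -4.272 2.877

after link 1: o_1 = (0.7071, -0.7071, 0.0000)
after link 2: o_2 = (-1.0607, -3.1820, 0.8660)
after link 3: o_3 = (-3.6996, -3.3714, -2.1340)
after link 4: o_4 = (-4.8724, -3.8729, 2.7006)
after link 5: o_5 = (-3.9729, -4.2724, 2.8774)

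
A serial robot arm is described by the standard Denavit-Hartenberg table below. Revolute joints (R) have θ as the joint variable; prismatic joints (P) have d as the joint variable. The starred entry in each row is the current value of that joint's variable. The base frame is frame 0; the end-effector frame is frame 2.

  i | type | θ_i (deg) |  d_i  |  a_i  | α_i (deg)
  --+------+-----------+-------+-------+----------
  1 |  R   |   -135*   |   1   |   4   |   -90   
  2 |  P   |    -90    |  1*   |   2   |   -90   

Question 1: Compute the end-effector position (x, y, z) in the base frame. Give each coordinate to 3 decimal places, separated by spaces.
-2.121 -3.536 3.000

after link 1: o_1 = (-2.8284, -2.8284, 1.0000)
after link 2: o_2 = (-2.1213, -3.5355, 3.0000)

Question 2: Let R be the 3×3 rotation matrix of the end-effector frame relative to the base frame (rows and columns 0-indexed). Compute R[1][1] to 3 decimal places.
0.707

End-effector y-axis (col 1 of R) = (-0.7071,0.7071,-0.0000)
R[1][1] = 0.7071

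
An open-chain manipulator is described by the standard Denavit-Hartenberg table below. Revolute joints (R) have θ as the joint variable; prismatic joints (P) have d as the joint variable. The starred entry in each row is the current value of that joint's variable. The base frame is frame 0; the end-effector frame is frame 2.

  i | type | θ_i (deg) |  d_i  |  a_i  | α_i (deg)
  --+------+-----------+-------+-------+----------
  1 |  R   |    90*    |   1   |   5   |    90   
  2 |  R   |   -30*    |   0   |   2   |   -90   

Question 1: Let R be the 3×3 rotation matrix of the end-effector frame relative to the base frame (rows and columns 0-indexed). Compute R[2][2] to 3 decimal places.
0.866

End-effector z-axis (col 2 of R) = (0.0000,0.5000,0.8660)
R[2][2] = 0.8660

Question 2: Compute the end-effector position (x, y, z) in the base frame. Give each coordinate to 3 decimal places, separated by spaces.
after link 1: o_1 = (0.0000, 5.0000, 1.0000)
after link 2: o_2 = (0.0000, 6.7321, 0.0000)

0.000 6.732 0.000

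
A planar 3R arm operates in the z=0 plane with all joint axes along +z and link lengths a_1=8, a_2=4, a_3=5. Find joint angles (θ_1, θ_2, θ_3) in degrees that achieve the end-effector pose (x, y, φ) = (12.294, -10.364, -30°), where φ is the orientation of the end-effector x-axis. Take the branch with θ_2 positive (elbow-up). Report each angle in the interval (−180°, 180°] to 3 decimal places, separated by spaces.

wrist centre = target − a_3·(cos φ, sin φ) = (7.9639, -7.8640)
cos θ_2 = (125.2658−8²−4²)/(2·8·4) = 0.7073; θ_2 = 44.9862° (elbow-up)
β = atan2(-7.8640,7.9639) = -44.6385°; ψ = atan2(2.8277,10.8291) = 14.6345°
θ_1 = β − ψ = -59.2730°
θ_3 = φ − θ_1 − θ_2 = -15.7131° (wrapped to (-180°,180°])

-59.273 44.986 -15.713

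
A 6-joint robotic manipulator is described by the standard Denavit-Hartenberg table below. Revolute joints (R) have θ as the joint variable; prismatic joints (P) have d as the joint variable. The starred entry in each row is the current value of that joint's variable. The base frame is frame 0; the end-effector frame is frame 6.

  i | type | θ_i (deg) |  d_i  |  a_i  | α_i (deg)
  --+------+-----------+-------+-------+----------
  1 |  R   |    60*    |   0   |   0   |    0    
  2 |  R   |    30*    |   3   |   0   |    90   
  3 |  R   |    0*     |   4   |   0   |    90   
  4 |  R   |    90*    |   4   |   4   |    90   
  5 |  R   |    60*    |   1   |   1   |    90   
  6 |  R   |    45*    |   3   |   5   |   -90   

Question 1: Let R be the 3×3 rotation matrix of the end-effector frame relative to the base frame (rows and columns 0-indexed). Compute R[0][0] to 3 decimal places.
End-effector x-axis (col 0 of R) = (0.3536,0.7071,-0.6124)
R[0][0] = 0.3536

0.354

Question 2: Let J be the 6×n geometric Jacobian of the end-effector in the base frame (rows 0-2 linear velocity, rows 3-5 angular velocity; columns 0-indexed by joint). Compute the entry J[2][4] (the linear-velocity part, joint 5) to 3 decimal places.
axis z_4 = (0.0000,1.0000,-0.0000); lever o_n−o_4 = (4.8658,4.5355,-2.4279)
cross product → J_v[:, 4] = (-2.4279,0.0000,-4.8658)
J_ω[:, 4] = z_4
entry J[2][4] = -4.8658

-4.866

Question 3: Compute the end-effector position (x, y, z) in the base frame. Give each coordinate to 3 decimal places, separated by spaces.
after link 1: o_1 = (0.0000, 0.0000, 0.0000)
after link 2: o_2 = (0.0000, 0.0000, 3.0000)
after link 3: o_3 = (4.0000, -0.0000, 3.0000)
after link 4: o_4 = (8.0000, -0.0000, -1.0000)
after link 5: o_5 = (8.5000, 1.0000, -1.8660)
after link 6: o_6 = (12.8658, 4.5355, -3.4279)

12.866 4.536 -3.428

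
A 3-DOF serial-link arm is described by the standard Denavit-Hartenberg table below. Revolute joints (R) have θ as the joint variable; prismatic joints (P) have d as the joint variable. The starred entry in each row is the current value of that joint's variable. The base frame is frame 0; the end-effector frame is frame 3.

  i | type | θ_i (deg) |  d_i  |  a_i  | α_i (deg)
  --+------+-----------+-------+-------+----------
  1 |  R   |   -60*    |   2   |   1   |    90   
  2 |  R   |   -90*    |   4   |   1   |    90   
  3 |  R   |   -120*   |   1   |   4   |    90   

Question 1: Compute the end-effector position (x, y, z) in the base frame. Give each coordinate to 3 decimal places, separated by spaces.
-0.464 -0.268 3.000

after link 1: o_1 = (0.5000, -0.8660, 2.0000)
after link 2: o_2 = (-2.9641, -2.8660, 1.0000)
after link 3: o_3 = (-0.4641, -0.2679, 3.0000)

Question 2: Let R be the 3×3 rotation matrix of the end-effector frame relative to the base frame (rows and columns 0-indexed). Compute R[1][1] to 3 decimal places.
End-effector y-axis (col 1 of R) = (-0.5000,0.8660,-0.0000)
R[1][1] = 0.8660

0.866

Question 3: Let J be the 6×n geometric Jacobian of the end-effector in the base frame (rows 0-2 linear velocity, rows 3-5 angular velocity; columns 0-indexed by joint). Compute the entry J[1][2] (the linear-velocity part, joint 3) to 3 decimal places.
1.000

axis z_2 = (-0.5000,0.8660,-0.0000); lever o_n−o_2 = (2.5000,2.5981,2.0000)
cross product → J_v[:, 2] = (1.7321,1.0000,-3.4641)
J_ω[:, 2] = z_2
entry J[1][2] = 1.0000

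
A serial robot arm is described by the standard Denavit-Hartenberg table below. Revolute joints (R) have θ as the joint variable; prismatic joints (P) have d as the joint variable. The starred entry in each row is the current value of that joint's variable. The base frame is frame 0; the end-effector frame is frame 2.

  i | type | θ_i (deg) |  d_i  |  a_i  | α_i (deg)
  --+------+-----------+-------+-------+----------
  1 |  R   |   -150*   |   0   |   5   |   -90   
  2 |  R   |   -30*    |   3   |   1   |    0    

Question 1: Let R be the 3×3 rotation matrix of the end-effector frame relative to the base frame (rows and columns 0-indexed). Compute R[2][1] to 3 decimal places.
-0.866

End-effector y-axis (col 1 of R) = (-0.4330,-0.2500,-0.8660)
R[2][1] = -0.8660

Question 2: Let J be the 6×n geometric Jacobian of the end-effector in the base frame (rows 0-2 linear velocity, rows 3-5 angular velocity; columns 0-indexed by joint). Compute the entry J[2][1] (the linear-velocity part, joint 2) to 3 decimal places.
-0.866

axis z_1 = (0.5000,-0.8660,0.0000); lever o_n−o_1 = (0.7500,-3.0311,0.5000)
cross product → J_v[:, 1] = (-0.4330,-0.2500,-0.8660)
J_ω[:, 1] = z_1
entry J[2][1] = -0.8660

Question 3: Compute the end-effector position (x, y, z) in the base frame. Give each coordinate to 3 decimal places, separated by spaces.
-3.580 -5.531 0.500

after link 1: o_1 = (-4.3301, -2.5000, 0.0000)
after link 2: o_2 = (-3.5801, -5.5311, 0.5000)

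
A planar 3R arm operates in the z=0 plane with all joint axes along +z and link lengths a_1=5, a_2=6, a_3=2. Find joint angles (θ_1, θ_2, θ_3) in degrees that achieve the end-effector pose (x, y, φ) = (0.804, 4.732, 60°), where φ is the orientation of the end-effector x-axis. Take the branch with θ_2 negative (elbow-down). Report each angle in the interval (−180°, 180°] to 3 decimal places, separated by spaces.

-172.520 -150.001 22.521

wrist centre = target − a_3·(cos φ, sin φ) = (-0.1960, 2.9999)
cos θ_2 = (9.0381−5²−6²)/(2·5·6) = -0.8660; θ_2 = -150.0007° (elbow-down)
β = atan2(2.9999,-0.1960) = 93.7381°; ψ = atan2(-2.9999,-0.1962) = -93.7417°
θ_1 = β − ψ = 187.4798°
θ_3 = φ − θ_1 − θ_2 = 22.5209° (wrapped to (-180°,180°])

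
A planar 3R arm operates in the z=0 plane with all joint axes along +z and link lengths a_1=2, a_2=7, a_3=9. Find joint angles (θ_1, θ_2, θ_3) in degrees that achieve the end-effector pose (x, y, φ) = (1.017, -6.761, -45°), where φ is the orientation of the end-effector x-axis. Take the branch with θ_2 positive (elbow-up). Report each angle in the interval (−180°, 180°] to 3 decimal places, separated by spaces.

wrist centre = target − a_3·(cos φ, sin φ) = (-5.3470, -0.3970)
cos θ_2 = (28.7476−2²−7²)/(2·2·7) = -0.8662; θ_2 = 150.0150° (elbow-up)
β = atan2(-0.3970,-5.3470) = -175.7533°; ψ = atan2(3.4984,-4.0631) = 139.2708°
θ_1 = β − ψ = -315.0241°
θ_3 = φ − θ_1 − θ_2 = 120.0091° (wrapped to (-180°,180°])

44.976 150.015 120.009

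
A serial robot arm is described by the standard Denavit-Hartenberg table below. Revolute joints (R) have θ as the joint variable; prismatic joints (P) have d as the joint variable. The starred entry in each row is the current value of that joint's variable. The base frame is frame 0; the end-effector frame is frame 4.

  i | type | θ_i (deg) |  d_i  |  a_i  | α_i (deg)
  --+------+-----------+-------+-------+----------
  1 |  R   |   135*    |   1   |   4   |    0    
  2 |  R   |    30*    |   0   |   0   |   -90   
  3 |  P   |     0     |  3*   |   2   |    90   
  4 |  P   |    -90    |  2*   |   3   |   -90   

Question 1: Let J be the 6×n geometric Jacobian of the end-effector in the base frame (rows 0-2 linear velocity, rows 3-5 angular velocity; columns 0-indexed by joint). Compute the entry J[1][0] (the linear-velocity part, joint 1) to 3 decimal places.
axis z_0 = ẑ; lever o_n−o_0 = (-4.7603,3.3461,3.0000)
cross product → J_v[:, 0] = (-3.3461,-4.7603,0.0000)
J_ω[:, 0] = z_0
entry J[1][0] = -4.7603

-4.760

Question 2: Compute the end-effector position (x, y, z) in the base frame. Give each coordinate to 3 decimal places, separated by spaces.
after link 1: o_1 = (-2.8284, 2.8284, 1.0000)
after link 2: o_2 = (-2.8284, 2.8284, 1.0000)
after link 3: o_3 = (-5.5367, 0.4483, 1.0000)
after link 4: o_4 = (-4.7603, 3.3461, 3.0000)

-4.760 3.346 3.000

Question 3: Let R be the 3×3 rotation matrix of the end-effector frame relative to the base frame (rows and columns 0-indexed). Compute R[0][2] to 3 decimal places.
End-effector z-axis (col 2 of R) = (-0.9659,0.2588,0.0000)
R[0][2] = -0.9659

-0.966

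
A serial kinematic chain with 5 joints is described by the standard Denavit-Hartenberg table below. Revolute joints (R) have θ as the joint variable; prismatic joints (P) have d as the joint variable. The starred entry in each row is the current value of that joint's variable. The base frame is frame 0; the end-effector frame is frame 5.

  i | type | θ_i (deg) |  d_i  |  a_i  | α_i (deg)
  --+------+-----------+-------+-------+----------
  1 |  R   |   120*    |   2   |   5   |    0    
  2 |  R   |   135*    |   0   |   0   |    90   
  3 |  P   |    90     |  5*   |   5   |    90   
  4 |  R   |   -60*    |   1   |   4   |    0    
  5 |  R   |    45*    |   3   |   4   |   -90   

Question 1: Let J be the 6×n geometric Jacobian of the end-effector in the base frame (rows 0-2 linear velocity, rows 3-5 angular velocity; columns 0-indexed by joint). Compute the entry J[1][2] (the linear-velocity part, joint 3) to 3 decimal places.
0.259

prismatic axis z_2 = (-0.9659,0.2588,0.0000)
J_v[:, 2] = z_2; J_ω[:, 2] = (0,0,0)
entry J[1][2] = 0.2588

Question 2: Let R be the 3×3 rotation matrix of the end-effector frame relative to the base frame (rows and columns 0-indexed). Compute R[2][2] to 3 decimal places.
End-effector z-axis (col 2 of R) = (-0.9330,0.2500,0.2588)
R[2][2] = 0.2588

0.259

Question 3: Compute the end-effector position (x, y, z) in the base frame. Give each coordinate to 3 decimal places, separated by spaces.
-4.019 0.596 12.864

after link 1: o_1 = (-2.5000, 4.3301, 2.0000)
after link 2: o_2 = (-2.5000, 4.3301, 2.0000)
after link 3: o_3 = (-7.3296, 5.6242, 7.0000)
after link 4: o_4 = (-4.2424, 3.7617, 9.0000)
after link 5: o_5 = (-4.0188, 0.5960, 12.8637)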